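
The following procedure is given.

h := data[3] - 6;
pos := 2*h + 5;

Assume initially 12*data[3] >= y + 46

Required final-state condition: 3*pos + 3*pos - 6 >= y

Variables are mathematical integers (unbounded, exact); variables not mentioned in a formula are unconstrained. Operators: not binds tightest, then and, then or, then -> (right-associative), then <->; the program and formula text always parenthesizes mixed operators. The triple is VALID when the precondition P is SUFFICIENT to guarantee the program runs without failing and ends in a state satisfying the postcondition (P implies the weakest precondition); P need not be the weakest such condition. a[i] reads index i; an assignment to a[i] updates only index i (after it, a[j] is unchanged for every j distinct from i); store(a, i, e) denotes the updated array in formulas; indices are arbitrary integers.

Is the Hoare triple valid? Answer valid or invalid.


Working backward. After the program, the postcondition 3*pos + 3*pos - 6 >= y must hold; in canonical form it is 6*pos >= y + 6.
Before pos := 2*h + 5: 12*h >= y - 24
Before h := data[3] - 6: 12*data[3] >= y + 48
The weakest precondition is 12*data[3] >= y + 48.
Check whether 12*data[3] >= y + 46 implies it.
Countermodel: at the initial state data = {[3] = 4, elsewhere 4}, y = 2, the precondition holds but the weakest precondition fails.
Answer: invalid


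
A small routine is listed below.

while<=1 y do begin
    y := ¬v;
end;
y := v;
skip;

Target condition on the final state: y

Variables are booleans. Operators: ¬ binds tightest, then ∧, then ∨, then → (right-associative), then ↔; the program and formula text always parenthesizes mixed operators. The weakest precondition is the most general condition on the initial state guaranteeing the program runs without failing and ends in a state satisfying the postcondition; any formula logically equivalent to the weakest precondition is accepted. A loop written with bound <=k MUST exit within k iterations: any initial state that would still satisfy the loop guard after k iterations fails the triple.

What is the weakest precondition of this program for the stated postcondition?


Working backward. After the program, y must hold.
Before skip: y
Before y := v: v
Before the loop (bound <=1), unroll the exhaustion recursion (WP_0 = exit-now case; WP_j = one more guarded iteration, up to j = 1):
  WP_0: (¬y) ∧ v
  WP_1: (y → v) ∧ ((¬y) → v)
So before the loop: (y → v) ∧ ((¬y) → v)
Answer: WP = (y → v) ∧ ((¬y) → v)


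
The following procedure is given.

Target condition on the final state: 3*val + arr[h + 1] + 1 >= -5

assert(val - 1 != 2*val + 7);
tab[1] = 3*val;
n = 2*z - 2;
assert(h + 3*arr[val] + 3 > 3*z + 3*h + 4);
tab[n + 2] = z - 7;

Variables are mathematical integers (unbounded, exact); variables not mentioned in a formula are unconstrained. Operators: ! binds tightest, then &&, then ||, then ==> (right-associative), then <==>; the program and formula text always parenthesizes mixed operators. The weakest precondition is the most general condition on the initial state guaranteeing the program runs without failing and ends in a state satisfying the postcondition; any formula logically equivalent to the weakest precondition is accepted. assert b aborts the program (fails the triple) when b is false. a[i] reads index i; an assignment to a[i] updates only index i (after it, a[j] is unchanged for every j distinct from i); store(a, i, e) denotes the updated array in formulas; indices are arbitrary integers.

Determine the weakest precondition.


Working backward. After the program, the postcondition 3*val + arr[h + 1] + 1 >= -5 must hold; in canonical form it is arr[h + 1] + 3*val >= -6.
Before tab[n + 2] := z - 7: arr[h + 1] + 3*val >= -6
Before assert h + 3*arr[val] + 3 > 3*z + 3*h + 4: 3*arr[val] > 2*h + 3*z + 1 && arr[h + 1] + 3*val >= -6
Before n := 2*z - 2: 3*arr[val] > 2*h + 3*z + 1 && arr[h + 1] + 3*val >= -6
Before tab[1] := 3*val: 3*arr[val] > 2*h + 3*z + 1 && arr[h + 1] + 3*val >= -6
Before assert val - 1 != 2*val + 7: val != -8 && 3*arr[val] > 2*h + 3*z + 1 && arr[h + 1] + 3*val >= -6
Answer: WP = val != -8 && 3*arr[val] > 2*h + 3*z + 1 && arr[h + 1] + 3*val >= -6


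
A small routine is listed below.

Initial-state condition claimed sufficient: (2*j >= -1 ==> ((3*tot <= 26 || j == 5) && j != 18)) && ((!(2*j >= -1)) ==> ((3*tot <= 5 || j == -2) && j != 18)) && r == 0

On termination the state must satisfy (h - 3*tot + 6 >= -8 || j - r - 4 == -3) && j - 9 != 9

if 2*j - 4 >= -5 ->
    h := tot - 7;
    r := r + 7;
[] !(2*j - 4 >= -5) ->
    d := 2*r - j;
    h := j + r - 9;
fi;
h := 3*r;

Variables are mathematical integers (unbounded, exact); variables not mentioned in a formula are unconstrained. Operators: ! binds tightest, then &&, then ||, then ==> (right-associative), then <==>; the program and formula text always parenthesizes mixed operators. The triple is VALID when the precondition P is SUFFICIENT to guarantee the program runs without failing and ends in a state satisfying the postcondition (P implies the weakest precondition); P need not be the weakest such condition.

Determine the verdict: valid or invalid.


Working backward. After the program, the postcondition (h - 3*tot + 6 >= -8 || j - r - 4 == -3) && j - 9 != 9 must hold; in canonical form it is (h >= 3*tot - 14 || j == r + 1) && j != 18.
Before h := 3*r: (3*r >= 3*tot - 14 || j == r + 1) && j != 18
Then branch requires (3*r >= 3*tot - 35 || j == r + 8) && j != 18; else branch requires (3*r >= 3*tot - 14 || j == r + 1) && j != 18.
Before the if: (2*j >= -1 ==> ((3*r >= 3*tot - 35 || j == r + 8) && j != 18)) && ((!(2*j >= -1)) ==> ((3*r >= 3*tot - 14 || j == r + 1) && j != 18))
The weakest precondition is (2*j >= -1 ==> ((3*r >= 3*tot - 35 || j == r + 8) && j != 18)) && ((!(2*j >= -1)) ==> ((3*r >= 3*tot - 14 || j == r + 1) && j != 18)).
Check whether (2*j >= -1 ==> ((3*tot <= 26 || j == 5) && j != 18)) && ((!(2*j >= -1)) ==> ((3*tot <= 5 || j == -2) && j != 18)) && r == 0 implies it.
Countermodel: at the initial state j = -2, r = 0, tot = 12, the precondition holds but the weakest precondition fails.
Answer: invalid


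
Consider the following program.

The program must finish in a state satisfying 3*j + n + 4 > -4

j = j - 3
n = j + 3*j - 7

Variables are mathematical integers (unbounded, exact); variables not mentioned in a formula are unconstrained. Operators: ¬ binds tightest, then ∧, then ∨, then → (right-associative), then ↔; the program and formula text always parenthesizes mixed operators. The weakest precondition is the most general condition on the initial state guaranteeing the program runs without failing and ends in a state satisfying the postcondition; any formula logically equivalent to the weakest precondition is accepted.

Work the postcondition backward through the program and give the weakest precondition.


Working backward. After the program, the postcondition 3*j + n + 4 > -4 must hold; in canonical form it is 3*j + n > -8.
Before n := j + 3*j - 7: 7*j > -1
Before j := j - 3: 7*j > 20
Answer: WP = 7*j > 20


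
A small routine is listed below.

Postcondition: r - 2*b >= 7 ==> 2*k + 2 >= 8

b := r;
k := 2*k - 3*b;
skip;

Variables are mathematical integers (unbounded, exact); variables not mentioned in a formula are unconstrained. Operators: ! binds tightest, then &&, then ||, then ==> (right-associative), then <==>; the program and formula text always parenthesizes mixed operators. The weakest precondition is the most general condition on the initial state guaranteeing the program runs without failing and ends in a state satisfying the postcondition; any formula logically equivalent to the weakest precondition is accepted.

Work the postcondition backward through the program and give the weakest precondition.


Working backward. After the program, the postcondition r - 2*b >= 7 ==> 2*k + 2 >= 8 must hold; in canonical form it is r >= 2*b + 7 ==> 2*k >= 6.
Before skip: r >= 2*b + 7 ==> 2*k >= 6
Before k := 2*k - 3*b: r >= 2*b + 7 ==> 4*k >= 6*b + 6
Before b := r: r <= -7 ==> 4*k >= 6*r + 6
Answer: WP = r <= -7 ==> 4*k >= 6*r + 6


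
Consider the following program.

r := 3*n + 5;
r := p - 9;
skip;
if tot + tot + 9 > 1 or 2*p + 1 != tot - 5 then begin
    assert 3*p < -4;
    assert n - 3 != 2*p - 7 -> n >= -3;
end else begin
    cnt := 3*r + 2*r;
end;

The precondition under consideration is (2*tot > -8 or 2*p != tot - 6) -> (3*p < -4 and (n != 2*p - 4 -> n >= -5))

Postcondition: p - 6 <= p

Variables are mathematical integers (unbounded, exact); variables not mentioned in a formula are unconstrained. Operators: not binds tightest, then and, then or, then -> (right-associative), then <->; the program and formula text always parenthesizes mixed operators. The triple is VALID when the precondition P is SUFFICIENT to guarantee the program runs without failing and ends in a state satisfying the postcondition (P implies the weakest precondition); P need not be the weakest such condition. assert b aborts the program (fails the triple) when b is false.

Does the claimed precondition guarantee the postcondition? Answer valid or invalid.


Working backward. After the program, the postcondition p - 6 <= p must hold; in canonical form it is true.
Then branch requires 3*p < -4 and (n != 2*p - 4 -> n >= -3); else branch requires true.
Before the if: (2*tot > -8 or 2*p != tot - 6) -> (3*p < -4 and (n != 2*p - 4 -> n >= -3))
Before skip: (2*tot > -8 or 2*p != tot - 6) -> (3*p < -4 and (n != 2*p - 4 -> n >= -3))
Before r := p - 9: (2*tot > -8 or 2*p != tot - 6) -> (3*p < -4 and (n != 2*p - 4 -> n >= -3))
Before r := 3*n + 5: (2*tot > -8 or 2*p != tot - 6) -> (3*p < -4 and (n != 2*p - 4 -> n >= -3))
The weakest precondition is (2*tot > -8 or 2*p != tot - 6) -> (3*p < -4 and (n != 2*p - 4 -> n >= -3)).
Check whether (2*tot > -8 or 2*p != tot - 6) -> (3*p < -4 and (n != 2*p - 4 -> n >= -5)) implies it.
Countermodel: at the initial state n = -4, p = -2, tot = 3, the precondition holds but the weakest precondition fails.
Answer: invalid


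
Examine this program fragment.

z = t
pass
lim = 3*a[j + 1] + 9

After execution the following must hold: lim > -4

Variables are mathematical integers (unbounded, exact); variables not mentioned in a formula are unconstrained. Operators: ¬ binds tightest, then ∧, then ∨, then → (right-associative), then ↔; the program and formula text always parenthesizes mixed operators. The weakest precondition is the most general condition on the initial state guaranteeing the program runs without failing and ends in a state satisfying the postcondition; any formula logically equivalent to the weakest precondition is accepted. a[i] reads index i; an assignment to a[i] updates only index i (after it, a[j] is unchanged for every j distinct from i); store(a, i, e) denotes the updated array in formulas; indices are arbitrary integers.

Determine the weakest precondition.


Working backward. After the program, lim > -4 must hold.
Before lim := 3*a[j + 1] + 9: 3*a[j + 1] > -13
Before skip: 3*a[j + 1] > -13
Before z := t: 3*a[j + 1] > -13
Answer: WP = 3*a[j + 1] > -13


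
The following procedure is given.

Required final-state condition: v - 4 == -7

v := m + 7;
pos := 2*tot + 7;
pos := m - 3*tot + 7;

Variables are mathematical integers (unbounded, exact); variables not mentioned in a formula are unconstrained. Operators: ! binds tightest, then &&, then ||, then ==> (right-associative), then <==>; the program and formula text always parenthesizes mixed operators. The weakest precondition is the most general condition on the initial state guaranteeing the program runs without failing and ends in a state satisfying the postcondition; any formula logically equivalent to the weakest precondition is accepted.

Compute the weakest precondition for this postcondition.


Working backward. After the program, the postcondition v - 4 == -7 must hold; in canonical form it is v == -3.
Before pos := m - 3*tot + 7: v == -3
Before pos := 2*tot + 7: v == -3
Before v := m + 7: m == -10
Answer: WP = m == -10


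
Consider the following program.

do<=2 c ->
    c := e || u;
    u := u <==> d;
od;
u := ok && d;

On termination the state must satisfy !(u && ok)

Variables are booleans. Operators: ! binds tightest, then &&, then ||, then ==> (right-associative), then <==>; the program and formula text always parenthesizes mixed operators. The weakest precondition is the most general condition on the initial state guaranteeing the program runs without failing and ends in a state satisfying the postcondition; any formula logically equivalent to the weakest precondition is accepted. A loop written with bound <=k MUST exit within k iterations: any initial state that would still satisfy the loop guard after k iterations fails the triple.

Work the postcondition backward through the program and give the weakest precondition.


Working backward. After the program, !(u && ok) must hold.
Before u := ok && d: !(ok && d)
Before the loop (bound <=2), unroll the exhaustion recursion (WP_0 = exit-now case; WP_j = one more guarded iteration, up to j = 2):
  WP_0: (!c) && (!(ok && d))
  WP_1: (c ==> ((!(e || u)) && (!(ok && d)))) && ((!c) ==> (!(ok && d)))
  WP_2: (c ==> (((e || u) ==> ((!(e || (u <==> d))) && (!(ok && d)))) && ((!(e || u)) ==> (!(ok && d))))) && ((!c) ==> (!(ok && d)))
So before the loop: (c ==> (((e || u) ==> ((!(e || (u <==> d))) && (!(ok && d)))) && ((!(e || u)) ==> (!(ok && d))))) && ((!c) ==> (!(ok && d)))
Answer: WP = (c ==> (((e || u) ==> ((!(e || (u <==> d))) && (!(ok && d)))) && ((!(e || u)) ==> (!(ok && d))))) && ((!c) ==> (!(ok && d)))


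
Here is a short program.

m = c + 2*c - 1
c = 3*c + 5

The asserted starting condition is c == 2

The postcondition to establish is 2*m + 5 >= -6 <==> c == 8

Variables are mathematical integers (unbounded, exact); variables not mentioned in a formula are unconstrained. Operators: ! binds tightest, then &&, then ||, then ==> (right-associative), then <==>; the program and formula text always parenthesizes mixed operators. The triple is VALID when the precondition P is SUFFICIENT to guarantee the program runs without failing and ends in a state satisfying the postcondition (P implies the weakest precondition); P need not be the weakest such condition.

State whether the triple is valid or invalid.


Working backward. After the program, the postcondition 2*m + 5 >= -6 <==> c == 8 must hold; in canonical form it is 2*m >= -11 <==> c == 8.
Before c := 3*c + 5: 2*m >= -11 <==> 3*c == 3
Before m := c + 2*c - 1: 6*c >= -9 <==> 3*c == 3
The weakest precondition is 6*c >= -9 <==> 3*c == 3.
Check whether c == 2 implies it.
Countermodel: at the initial state c = 2, the precondition holds but the weakest precondition fails.
Answer: invalid


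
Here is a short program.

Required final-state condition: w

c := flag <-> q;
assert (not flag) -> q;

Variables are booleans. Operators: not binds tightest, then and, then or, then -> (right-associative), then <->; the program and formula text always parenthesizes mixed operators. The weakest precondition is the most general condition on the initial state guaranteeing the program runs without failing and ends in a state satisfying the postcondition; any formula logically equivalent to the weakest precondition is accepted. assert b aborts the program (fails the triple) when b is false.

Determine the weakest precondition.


Working backward. After the program, w must hold.
Before assert (not flag) -> q: ((not flag) -> q) and w
Before c := flag <-> q: ((not flag) -> q) and w
Answer: WP = ((not flag) -> q) and w


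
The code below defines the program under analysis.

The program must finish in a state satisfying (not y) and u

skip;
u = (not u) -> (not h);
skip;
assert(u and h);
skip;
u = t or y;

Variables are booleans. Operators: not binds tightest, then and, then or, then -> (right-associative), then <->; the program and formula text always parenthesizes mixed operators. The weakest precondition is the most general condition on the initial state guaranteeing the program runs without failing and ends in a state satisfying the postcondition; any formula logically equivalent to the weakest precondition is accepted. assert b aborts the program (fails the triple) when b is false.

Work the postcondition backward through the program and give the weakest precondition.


Working backward. After the program, (not y) and u must hold.
Before u := t or y: (not y) and (t or y)
Before skip: (not y) and (t or y)
Before assert u and h: u and h and (not y) and (t or y)
Before skip: u and h and (not y) and (t or y)
Before u := (not u) -> (not h): ((not u) -> (not h)) and h and (not y) and (t or y)
Before skip: ((not u) -> (not h)) and h and (not y) and (t or y)
Answer: WP = ((not u) -> (not h)) and h and (not y) and (t or y)


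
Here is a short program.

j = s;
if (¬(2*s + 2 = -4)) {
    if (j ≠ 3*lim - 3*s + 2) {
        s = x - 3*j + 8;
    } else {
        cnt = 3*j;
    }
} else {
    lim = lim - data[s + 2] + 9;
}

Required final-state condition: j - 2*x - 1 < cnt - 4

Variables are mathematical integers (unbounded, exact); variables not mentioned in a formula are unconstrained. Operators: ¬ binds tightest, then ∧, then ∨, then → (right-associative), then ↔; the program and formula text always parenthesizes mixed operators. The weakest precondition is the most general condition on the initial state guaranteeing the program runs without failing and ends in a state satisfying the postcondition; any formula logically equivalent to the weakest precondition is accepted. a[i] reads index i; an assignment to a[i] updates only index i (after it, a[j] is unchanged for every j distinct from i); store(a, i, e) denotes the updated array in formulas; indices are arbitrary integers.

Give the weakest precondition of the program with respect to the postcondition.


Working backward. After the program, the postcondition j - 2*x - 1 < cnt - 4 must hold; in canonical form it is j < cnt + 2*x - 3.
Then branch requires (j + 3*s ≠ 3*lim + 2 → j < cnt + 2*x - 3) ∧ ((¬(j + 3*s ≠ 3*lim + 2)) → 2*j + 2*x > 3); else branch requires j < cnt + 2*x - 3.
Before the if: ((¬(2*s = -6)) → ((j + 3*s ≠ 3*lim + 2 → j < cnt + 2*x - 3) ∧ ((¬(j + 3*s ≠ 3*lim + 2)) → 2*j + 2*x > 3))) ∧ (2*s = -6 → j < cnt + 2*x - 3)
Before j := s: ((¬(2*s = -6)) → ((4*s ≠ 3*lim + 2 → s < cnt + 2*x - 3) ∧ ((¬(4*s ≠ 3*lim + 2)) → 2*s + 2*x > 3))) ∧ (2*s = -6 → s < cnt + 2*x - 3)
Answer: WP = ((¬(2*s = -6)) → ((4*s ≠ 3*lim + 2 → s < cnt + 2*x - 3) ∧ ((¬(4*s ≠ 3*lim + 2)) → 2*s + 2*x > 3))) ∧ (2*s = -6 → s < cnt + 2*x - 3)


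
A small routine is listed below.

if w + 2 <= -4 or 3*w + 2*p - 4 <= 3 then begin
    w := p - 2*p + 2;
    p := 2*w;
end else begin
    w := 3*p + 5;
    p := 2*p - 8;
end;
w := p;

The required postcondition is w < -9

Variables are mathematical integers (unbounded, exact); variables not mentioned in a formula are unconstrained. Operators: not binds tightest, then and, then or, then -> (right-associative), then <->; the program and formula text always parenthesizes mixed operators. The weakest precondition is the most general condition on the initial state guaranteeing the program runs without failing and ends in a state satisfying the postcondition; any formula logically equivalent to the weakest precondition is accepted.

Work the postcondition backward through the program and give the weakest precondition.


Working backward. After the program, w < -9 must hold.
Before w := p: p < -9
Then branch requires 2*p > 13; else branch requires 2*p < -1.
Before the if: ((w <= -6 or 2*p + 3*w <= 7) -> 2*p > 13) and ((not (w <= -6 or 2*p + 3*w <= 7)) -> 2*p < -1)
Answer: WP = ((w <= -6 or 2*p + 3*w <= 7) -> 2*p > 13) and ((not (w <= -6 or 2*p + 3*w <= 7)) -> 2*p < -1)


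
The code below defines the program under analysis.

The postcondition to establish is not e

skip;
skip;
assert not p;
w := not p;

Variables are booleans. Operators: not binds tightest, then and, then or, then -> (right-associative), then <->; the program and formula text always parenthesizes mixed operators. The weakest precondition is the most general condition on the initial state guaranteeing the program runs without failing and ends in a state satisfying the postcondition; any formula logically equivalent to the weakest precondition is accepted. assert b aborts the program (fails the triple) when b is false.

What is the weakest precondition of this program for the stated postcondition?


Working backward. After the program, not e must hold.
Before w := not p: not e
Before assert not p: (not p) and (not e)
Before skip: (not p) and (not e)
Before skip: (not p) and (not e)
Answer: WP = (not p) and (not e)


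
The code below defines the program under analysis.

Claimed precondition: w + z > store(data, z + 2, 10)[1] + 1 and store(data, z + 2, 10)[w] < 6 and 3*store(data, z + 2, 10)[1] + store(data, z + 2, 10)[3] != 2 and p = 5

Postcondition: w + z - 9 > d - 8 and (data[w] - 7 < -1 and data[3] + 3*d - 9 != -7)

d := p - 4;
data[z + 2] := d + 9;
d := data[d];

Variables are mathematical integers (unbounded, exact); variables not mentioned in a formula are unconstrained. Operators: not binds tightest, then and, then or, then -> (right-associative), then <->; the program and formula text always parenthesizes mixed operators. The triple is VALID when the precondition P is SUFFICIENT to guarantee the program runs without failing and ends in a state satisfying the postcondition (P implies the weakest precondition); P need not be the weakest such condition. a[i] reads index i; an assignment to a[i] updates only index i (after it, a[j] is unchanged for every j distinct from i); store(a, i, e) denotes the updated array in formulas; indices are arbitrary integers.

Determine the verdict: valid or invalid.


Working backward. After the program, the postcondition w + z - 9 > d - 8 and (data[w] - 7 < -1 and data[3] + 3*d - 9 != -7) must hold; in canonical form it is w + z > d + 1 and data[w] < 6 and data[3] + 3*d != 2.
Before d := data[d]: w + z > data[d] + 1 and data[w] < 6 and data[3] + 3*data[d] != 2
Before data[z + 2] := d + 9: w + z > store(data, z + 2, d + 9)[d] + 1 and store(data, z + 2, d + 9)[w] < 6 and store(data, z + 2, d + 9)[3] + 3*store(data, z + 2, d + 9)[d] != 2
Before d := p - 4: w + z > store(data, z + 2, p + 5)[p - 4] + 1 and store(data, z + 2, p + 5)[w] < 6 and store(data, z + 2, p + 5)[3] + 3*store(data, z + 2, p + 5)[p - 4] != 2
The weakest precondition is w + z > store(data, z + 2, p + 5)[p - 4] + 1 and store(data, z + 2, p + 5)[w] < 6 and store(data, z + 2, p + 5)[3] + 3*store(data, z + 2, p + 5)[p - 4] != 2.
Check whether w + z > store(data, z + 2, 10)[1] + 1 and store(data, z + 2, 10)[w] < 6 and 3*store(data, z + 2, 10)[1] + store(data, z + 2, 10)[3] != 2 and p = 5 implies it.
Every state satisfying the precondition satisfies the weakest precondition: the implication holds.
Answer: valid


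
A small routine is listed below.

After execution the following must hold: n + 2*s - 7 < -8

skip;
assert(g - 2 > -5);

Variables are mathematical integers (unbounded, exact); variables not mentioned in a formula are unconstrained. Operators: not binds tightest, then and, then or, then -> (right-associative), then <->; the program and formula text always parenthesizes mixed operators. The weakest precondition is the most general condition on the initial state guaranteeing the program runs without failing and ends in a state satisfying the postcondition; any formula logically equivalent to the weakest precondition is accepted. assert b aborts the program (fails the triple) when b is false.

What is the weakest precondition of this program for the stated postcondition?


Working backward. After the program, the postcondition n + 2*s - 7 < -8 must hold; in canonical form it is n + 2*s < -1.
Before assert g - 2 > -5: g > -3 and n + 2*s < -1
Before skip: g > -3 and n + 2*s < -1
Answer: WP = g > -3 and n + 2*s < -1


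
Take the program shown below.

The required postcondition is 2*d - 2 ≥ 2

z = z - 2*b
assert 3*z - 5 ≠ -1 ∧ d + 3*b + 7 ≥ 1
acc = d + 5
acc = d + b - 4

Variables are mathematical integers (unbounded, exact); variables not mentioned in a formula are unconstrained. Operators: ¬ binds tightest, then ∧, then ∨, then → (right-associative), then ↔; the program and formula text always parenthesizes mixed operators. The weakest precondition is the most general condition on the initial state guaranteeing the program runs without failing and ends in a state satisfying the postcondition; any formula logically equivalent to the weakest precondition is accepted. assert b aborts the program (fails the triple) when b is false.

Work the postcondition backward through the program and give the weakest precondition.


Working backward. After the program, the postcondition 2*d - 2 ≥ 2 must hold; in canonical form it is 2*d ≥ 4.
Before acc := d + b - 4: 2*d ≥ 4
Before acc := d + 5: 2*d ≥ 4
Before assert 3*z - 5 ≠ -1 ∧ d + 3*b + 7 ≥ 1: 3*z ≠ 4 ∧ 3*b + d ≥ -6 ∧ 2*d ≥ 4
Before z := z - 2*b: 3*z ≠ 6*b + 4 ∧ 3*b + d ≥ -6 ∧ 2*d ≥ 4
Answer: WP = 3*z ≠ 6*b + 4 ∧ 3*b + d ≥ -6 ∧ 2*d ≥ 4


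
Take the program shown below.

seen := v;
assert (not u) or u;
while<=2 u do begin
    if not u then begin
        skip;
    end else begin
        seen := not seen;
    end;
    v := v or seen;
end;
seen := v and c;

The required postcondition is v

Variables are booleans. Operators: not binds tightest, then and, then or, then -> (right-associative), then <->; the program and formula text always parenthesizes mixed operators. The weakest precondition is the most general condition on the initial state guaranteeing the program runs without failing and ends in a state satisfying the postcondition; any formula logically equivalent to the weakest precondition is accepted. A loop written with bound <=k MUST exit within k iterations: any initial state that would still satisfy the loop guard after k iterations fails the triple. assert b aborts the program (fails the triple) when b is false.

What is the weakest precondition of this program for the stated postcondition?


Working backward. After the program, v must hold.
Before seen := v and c: v
Before the loop (bound <=2), unroll the exhaustion recursion (WP_0 = exit-now case; WP_j = one more guarded iteration, up to j = 2):
  WP_0: (not u) and v
  WP_1: (u -> (((not u) -> ((not u) and (v or seen))) and (u -> ((not u) and (v or (not seen)))))) and ((not u) -> v)
  WP_2: (u -> (((not u) -> ((u -> (((not u) -> ((not u) and (v or seen))) and (u -> (not u)))) and ((not u) -> (v or seen)))) and (u -> ((u -> (((not u) -> ((not u) and (v or (not seen)))) and (u -> (not u)))) and ((not u) -> (v or (not seen))))))) and ((not u) -> v)
So before the loop: (u -> (((not u) -> ((u -> (((not u) -> ((not u) and (v or seen))) and (u -> (not u)))) and ((not u) -> (v or seen)))) and (u -> ((u -> (((not u) -> ((not u) and (v or (not seen)))) and (u -> (not u)))) and ((not u) -> (v or (not seen))))))) and ((not u) -> v)
Before assert (not u) or u: (u -> (((not u) -> ((u -> (((not u) -> ((not u) and (v or seen))) and (u -> (not u)))) and ((not u) -> (v or seen)))) and (u -> ((u -> (((not u) -> ((not u) and (v or (not seen)))) and (u -> (not u)))) and ((not u) -> (v or (not seen))))))) and ((not u) -> v)
Before seen := v: (u -> (((not u) -> ((u -> (((not u) -> ((not u) and v)) and (u -> (not u)))) and ((not u) -> v))) and (u -> (u -> (u -> (not u)))))) and ((not u) -> v)
Answer: WP = (u -> (((not u) -> ((u -> (((not u) -> ((not u) and v)) and (u -> (not u)))) and ((not u) -> v))) and (u -> (u -> (u -> (not u)))))) and ((not u) -> v)


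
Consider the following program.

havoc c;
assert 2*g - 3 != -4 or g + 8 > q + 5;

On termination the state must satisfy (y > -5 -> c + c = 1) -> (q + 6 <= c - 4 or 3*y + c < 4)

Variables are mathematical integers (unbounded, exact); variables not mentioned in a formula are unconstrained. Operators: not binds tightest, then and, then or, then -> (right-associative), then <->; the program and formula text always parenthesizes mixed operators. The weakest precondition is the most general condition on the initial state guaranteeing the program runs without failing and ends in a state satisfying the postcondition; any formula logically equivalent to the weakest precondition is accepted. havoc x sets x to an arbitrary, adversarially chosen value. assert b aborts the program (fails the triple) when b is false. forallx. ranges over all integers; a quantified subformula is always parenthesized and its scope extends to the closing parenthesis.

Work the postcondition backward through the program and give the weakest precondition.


Working backward. After the program, the postcondition (y > -5 -> c + c = 1) -> (q + 6 <= c - 4 or 3*y + c < 4) must hold; in canonical form it is (y > -5 -> 2*c = 1) -> (q <= c - 10 or c + 3*y < 4).
Before assert 2*g - 3 != -4 or g + 8 > q + 5: (2*g != -1 or g > q - 3) and ((y > -5 -> 2*c = 1) -> (q <= c - 10 or c + 3*y < 4))
Before havoc c: forall c_1. ((2*g != -1 or g > q - 3) and ((y > -5 -> 2*c_1 = 1) -> (q <= c_1 - 10 or c_1 + 3*y < 4)))
Answer: WP = forall c_1. ((2*g != -1 or g > q - 3) and ((y > -5 -> 2*c_1 = 1) -> (q <= c_1 - 10 or c_1 + 3*y < 4)))


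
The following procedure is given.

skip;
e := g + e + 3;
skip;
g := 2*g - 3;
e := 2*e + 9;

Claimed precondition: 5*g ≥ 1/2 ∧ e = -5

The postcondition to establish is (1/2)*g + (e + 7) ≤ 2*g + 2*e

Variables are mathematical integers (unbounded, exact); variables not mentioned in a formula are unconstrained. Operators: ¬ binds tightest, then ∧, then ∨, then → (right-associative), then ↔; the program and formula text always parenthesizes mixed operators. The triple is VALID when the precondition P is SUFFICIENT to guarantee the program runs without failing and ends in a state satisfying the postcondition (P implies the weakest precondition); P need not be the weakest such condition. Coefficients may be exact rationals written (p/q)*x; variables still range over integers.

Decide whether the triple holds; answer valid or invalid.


Working backward. After the program, the postcondition (1/2)*g + (e + 7) ≤ 2*g + 2*e must hold; in canonical form it is e + (3/2)*g ≥ 7.
Before e := 2*e + 9: 2*e + (3/2)*g ≥ -2
Before g := 2*g - 3: 2*e + 3*g ≥ 5/2
Before skip: 2*e + 3*g ≥ 5/2
Before e := g + e + 3: 2*e + 5*g ≥ -7/2
Before skip: 2*e + 5*g ≥ -7/2
The weakest precondition is 2*e + 5*g ≥ -7/2.
Check whether 5*g ≥ 1/2 ∧ e = -5 implies it.
Countermodel: at the initial state e = -5, g = 1, the precondition holds but the weakest precondition fails.
Answer: invalid


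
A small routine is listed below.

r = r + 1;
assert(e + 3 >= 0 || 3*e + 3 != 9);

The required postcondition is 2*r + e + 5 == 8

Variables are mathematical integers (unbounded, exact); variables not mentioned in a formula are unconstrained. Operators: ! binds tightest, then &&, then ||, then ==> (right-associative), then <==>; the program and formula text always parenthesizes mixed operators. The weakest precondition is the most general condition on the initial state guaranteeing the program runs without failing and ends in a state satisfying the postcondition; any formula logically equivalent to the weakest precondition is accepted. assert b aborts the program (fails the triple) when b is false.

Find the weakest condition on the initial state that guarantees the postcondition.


Working backward. After the program, the postcondition 2*r + e + 5 == 8 must hold; in canonical form it is e + 2*r == 3.
Before assert e + 3 >= 0 || 3*e + 3 != 9: (e >= -3 || 3*e != 6) && e + 2*r == 3
Before r := r + 1: (e >= -3 || 3*e != 6) && e + 2*r == 1
Answer: WP = (e >= -3 || 3*e != 6) && e + 2*r == 1


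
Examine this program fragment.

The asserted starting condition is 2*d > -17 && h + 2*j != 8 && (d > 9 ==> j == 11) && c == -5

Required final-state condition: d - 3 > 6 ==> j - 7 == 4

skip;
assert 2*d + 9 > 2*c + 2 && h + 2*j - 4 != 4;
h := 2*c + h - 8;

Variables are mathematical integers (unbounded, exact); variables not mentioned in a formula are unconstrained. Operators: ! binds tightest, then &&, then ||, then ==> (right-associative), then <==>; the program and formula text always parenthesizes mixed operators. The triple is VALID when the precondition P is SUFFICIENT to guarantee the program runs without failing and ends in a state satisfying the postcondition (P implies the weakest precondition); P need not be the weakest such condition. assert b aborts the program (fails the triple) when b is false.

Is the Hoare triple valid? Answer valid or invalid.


Working backward. After the program, the postcondition d - 3 > 6 ==> j - 7 == 4 must hold; in canonical form it is d > 9 ==> j == 11.
Before h := 2*c + h - 8: d > 9 ==> j == 11
Before assert 2*d + 9 > 2*c + 2 && h + 2*j - 4 != 4: 2*d > 2*c - 7 && h + 2*j != 8 && (d > 9 ==> j == 11)
Before skip: 2*d > 2*c - 7 && h + 2*j != 8 && (d > 9 ==> j == 11)
The weakest precondition is 2*d > 2*c - 7 && h + 2*j != 8 && (d > 9 ==> j == 11).
Check whether 2*d > -17 && h + 2*j != 8 && (d > 9 ==> j == 11) && c == -5 implies it.
Every state satisfying the precondition satisfies the weakest precondition: the implication holds.
Answer: valid


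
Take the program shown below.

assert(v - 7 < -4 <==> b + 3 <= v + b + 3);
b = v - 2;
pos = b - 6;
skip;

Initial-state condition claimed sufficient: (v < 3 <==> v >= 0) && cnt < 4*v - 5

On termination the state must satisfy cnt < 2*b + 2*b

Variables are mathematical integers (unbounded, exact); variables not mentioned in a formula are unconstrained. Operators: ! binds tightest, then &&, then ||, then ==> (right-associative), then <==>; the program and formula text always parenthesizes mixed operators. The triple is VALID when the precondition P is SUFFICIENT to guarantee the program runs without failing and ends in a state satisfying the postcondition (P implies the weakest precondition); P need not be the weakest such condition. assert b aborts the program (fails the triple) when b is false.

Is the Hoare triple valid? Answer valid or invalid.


Working backward. After the program, the postcondition cnt < 2*b + 2*b must hold; in canonical form it is cnt < 4*b.
Before skip: cnt < 4*b
Before pos := b - 6: cnt < 4*b
Before b := v - 2: cnt < 4*v - 8
Before assert v - 7 < -4 <==> b + 3 <= v + b + 3: (v < 3 <==> v >= 0) && cnt < 4*v - 8
The weakest precondition is (v < 3 <==> v >= 0) && cnt < 4*v - 8.
Check whether (v < 3 <==> v >= 0) && cnt < 4*v - 5 implies it.
Countermodel: at the initial state cnt = -2, v = 1, the precondition holds but the weakest precondition fails.
Answer: invalid


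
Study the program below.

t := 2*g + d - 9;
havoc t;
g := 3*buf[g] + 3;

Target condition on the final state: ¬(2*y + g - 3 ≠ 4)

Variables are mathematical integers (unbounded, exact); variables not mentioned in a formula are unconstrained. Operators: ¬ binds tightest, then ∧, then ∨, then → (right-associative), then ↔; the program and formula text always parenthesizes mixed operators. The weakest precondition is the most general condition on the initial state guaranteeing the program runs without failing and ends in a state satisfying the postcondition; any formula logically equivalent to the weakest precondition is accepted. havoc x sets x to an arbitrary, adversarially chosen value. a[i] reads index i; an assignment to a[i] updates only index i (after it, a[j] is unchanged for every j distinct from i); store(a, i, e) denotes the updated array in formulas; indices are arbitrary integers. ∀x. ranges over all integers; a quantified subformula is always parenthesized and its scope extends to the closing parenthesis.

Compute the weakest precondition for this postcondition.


Working backward. After the program, the postcondition ¬(2*y + g - 3 ≠ 4) must hold; in canonical form it is ¬(g + 2*y ≠ 7).
Before g := 3*buf[g] + 3: ¬(3*buf[g] + 2*y ≠ 4)
Before havoc t: ¬(3*buf[g] + 2*y ≠ 4)
Before t := 2*g + d - 9: ¬(3*buf[g] + 2*y ≠ 4)
Answer: WP = ¬(3*buf[g] + 2*y ≠ 4)


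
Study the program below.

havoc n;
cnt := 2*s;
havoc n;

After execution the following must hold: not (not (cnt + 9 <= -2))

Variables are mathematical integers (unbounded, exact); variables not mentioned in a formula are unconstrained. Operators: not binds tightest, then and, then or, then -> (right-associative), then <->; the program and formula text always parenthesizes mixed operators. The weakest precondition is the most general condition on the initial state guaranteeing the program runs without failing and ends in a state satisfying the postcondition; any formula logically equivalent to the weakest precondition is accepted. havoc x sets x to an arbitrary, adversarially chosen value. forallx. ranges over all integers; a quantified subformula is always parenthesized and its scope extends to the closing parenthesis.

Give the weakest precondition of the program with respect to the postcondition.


Working backward. After the program, the postcondition not (not (cnt + 9 <= -2)) must hold; in canonical form it is cnt <= -11.
Before havoc n: cnt <= -11
Before cnt := 2*s: 2*s <= -11
Before havoc n: 2*s <= -11
Answer: WP = 2*s <= -11


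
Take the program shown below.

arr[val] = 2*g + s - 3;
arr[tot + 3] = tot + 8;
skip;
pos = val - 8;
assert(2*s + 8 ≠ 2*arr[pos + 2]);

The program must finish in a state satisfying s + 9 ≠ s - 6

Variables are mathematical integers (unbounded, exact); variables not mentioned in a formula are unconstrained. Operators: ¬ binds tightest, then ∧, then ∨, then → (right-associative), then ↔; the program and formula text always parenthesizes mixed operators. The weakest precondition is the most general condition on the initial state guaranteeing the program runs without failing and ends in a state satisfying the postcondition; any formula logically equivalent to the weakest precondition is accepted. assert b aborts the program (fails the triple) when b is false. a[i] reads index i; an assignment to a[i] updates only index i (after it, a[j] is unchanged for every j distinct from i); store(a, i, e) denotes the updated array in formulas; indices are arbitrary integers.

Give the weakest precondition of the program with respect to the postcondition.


Working backward. After the program, the postcondition s + 9 ≠ s - 6 must hold; in canonical form it is true.
Before assert 2*s + 8 ≠ 2*arr[pos + 2]: 2*s ≠ 2*arr[pos + 2] - 8
Before pos := val - 8: 2*s ≠ 2*arr[val - 6] - 8
Before skip: 2*s ≠ 2*arr[val - 6] - 8
Before arr[tot + 3] := tot + 8: 2*s ≠ 2*store(arr, tot + 3, tot + 8)[val - 6] - 8
Before arr[val] := 2*g + s - 3: 2*s ≠ 2*store(store(arr, val, 2*g + s - 3), tot + 3, tot + 8)[val - 6] - 8
Answer: WP = 2*s ≠ 2*store(store(arr, val, 2*g + s - 3), tot + 3, tot + 8)[val - 6] - 8


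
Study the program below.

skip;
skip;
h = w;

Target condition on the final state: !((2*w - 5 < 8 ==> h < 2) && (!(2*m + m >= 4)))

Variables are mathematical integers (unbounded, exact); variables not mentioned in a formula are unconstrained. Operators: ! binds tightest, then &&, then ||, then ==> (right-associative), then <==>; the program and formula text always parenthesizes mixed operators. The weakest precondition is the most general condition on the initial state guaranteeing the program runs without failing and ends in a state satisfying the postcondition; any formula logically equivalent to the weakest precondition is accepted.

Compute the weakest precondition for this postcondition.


Working backward. After the program, the postcondition !((2*w - 5 < 8 ==> h < 2) && (!(2*m + m >= 4))) must hold; in canonical form it is !((2*w < 13 ==> h < 2) && (!(3*m >= 4))).
Before h := w: !((2*w < 13 ==> w < 2) && (!(3*m >= 4)))
Before skip: !((2*w < 13 ==> w < 2) && (!(3*m >= 4)))
Before skip: !((2*w < 13 ==> w < 2) && (!(3*m >= 4)))
Answer: WP = !((2*w < 13 ==> w < 2) && (!(3*m >= 4)))


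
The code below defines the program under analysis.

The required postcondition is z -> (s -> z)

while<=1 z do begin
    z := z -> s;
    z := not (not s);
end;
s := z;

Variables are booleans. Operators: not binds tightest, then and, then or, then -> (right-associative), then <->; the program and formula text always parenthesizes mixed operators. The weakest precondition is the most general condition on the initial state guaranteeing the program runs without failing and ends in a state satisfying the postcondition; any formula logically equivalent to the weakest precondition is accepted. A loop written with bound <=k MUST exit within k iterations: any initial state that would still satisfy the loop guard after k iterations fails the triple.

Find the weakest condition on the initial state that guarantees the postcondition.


Working backward. After the program, z -> (s -> z) must hold.
Before s := z: true
Before the loop (bound <=1), unroll the exhaustion recursion (WP_0 = exit-now case; WP_j = one more guarded iteration, up to j = 1):
  WP_0: not z
  WP_1: z -> (not s)
So before the loop: z -> (not s)
Answer: WP = z -> (not s)
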